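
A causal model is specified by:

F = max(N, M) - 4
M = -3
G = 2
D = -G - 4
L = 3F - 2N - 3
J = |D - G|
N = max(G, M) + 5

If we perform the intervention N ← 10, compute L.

The intervention breaks the incoming arrows to N: N = max(G, M) + 5 no longer applies, and N = 10.
F = max(N, M) - 4  [with N=10, M=-3]  = 6
L = 3F - 2N - 3  [with F=6, N=10]  = -5

-5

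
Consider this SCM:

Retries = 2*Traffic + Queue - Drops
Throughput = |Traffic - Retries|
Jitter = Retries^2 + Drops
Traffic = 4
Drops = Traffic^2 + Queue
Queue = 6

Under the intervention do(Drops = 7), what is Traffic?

Under do(Drops=7), the mechanism Drops = Traffic^2 + Queue is discarded; Drops is fixed at 7.
Traffic is not downstream of the intervention, so its value is determined by the original equations.

4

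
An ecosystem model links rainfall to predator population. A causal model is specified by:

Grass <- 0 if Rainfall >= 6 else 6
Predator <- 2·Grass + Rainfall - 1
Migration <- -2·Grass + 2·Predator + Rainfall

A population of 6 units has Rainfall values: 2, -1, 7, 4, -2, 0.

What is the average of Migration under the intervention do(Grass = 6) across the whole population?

Every unit gets Grass=6 under the intervention. Migration values become 16, 7, 31, 22, 4, 10; E[Migration|do(Grass=6)] = 15.

15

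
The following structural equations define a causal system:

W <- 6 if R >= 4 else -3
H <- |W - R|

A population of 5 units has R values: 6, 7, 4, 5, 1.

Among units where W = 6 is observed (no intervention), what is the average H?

E[H|W=6] averages over only the 4 units with W=6 (R = 6, 7, 4, 5): H = 0, 1, 2, 1, mean 1.

1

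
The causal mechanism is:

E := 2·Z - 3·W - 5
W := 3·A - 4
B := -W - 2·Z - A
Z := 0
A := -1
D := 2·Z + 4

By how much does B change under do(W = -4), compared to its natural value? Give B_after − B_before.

-3

Intervening sets W = -4 and removes its equation (W := 3·A - 4).
B = -W - 2·Z - A  [with W=-4, Z=0, A=-1]  = 5
Without intervention: W = 3·A - 4  [with A=-1]  = -7; B = -W - 2·Z - A  [with W=-7, Z=0, A=-1]  = 8.
Change = 5 − 8 = -3.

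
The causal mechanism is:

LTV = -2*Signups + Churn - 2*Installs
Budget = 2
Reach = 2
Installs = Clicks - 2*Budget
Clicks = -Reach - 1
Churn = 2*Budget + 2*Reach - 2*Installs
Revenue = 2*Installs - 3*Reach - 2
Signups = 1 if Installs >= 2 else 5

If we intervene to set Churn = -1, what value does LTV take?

Intervening sets Churn = -1 and removes its equation (Churn = 2*Budget + 2*Reach - 2*Installs).
Clicks = -Reach - 1  [with Reach=2]  = -3
Installs = Clicks - 2*Budget  [with Clicks=-3, Budget=2]  = -7
Signups = 1 if Installs >= 2 else 5  [with Installs=-7]  = 5
LTV = -2*Signups + Churn - 2*Installs  [with Signups=5, Churn=-1, Installs=-7]  = 3

3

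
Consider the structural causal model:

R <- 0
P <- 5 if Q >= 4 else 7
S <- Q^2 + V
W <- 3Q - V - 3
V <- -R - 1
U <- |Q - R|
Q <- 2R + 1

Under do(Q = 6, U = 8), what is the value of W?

The joint intervention fixes Q = 6, U = 8, removing each variable's own equation.
V = -R - 1  [with R=0]  = -1
W = 3Q - V - 3  [with Q=6, V=-1]  = 16

16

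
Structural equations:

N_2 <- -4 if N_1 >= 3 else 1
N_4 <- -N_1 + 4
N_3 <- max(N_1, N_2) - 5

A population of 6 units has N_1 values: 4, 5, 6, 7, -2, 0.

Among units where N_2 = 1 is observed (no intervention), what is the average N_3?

-4

Observing N_2=1 restricts to units where N_2's equation naturally yields 1: N_1 ∈ {-2, 0}. In that subpopulation N_3 = -4, -4, mean -4.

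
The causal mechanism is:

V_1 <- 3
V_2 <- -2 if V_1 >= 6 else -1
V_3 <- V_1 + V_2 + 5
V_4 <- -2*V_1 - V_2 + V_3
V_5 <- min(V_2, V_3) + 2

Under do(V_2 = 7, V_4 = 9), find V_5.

Setting V_2 = 7, V_4 = 9 by intervention discards those variables' equations.
V_3 = V_1 + V_2 + 5  [with V_1=3, V_2=7]  = 15
V_5 = min(V_2, V_3) + 2  [with V_2=7, V_3=15]  = 9

9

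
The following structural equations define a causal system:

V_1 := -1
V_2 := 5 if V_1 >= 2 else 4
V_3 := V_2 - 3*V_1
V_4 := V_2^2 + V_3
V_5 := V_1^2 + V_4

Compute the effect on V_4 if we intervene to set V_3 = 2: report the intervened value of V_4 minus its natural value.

-5

The intervention breaks the incoming arrows to V_3: V_3 := V_2 - 3*V_1 no longer applies, and V_3 = 2.
V_2 = 5 if V_1 >= 2 else 4  [with V_1=-1]  = 4
V_4 = V_2^2 + V_3  [with V_2=4, V_3=2]  = 18
Without intervention: V_2 = 5 if V_1 >= 2 else 4  [with V_1=-1]  = 4; V_3 = V_2 - 3*V_1  [with V_2=4, V_1=-1]  = 7; V_4 = V_2^2 + V_3  [with V_2=4, V_3=7]  = 23.
Change = 18 − 23 = -5.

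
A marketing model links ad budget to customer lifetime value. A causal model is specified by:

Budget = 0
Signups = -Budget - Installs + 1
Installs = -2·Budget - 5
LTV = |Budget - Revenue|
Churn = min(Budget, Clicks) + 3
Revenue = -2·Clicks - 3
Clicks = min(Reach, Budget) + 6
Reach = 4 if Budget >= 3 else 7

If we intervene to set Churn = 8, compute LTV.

15

Intervening sets Churn = 8 and removes its equation (Churn = min(Budget, Clicks) + 3).
LTV is not downstream of the intervention, so its value is determined by the original equations.
Reach = 4 if Budget >= 3 else 7  [with Budget=0]  = 7
Clicks = min(Reach, Budget) + 6  [with Reach=7, Budget=0]  = 6
Revenue = -2·Clicks - 3  [with Clicks=6]  = -15
LTV = |Budget - Revenue|  [with Budget=0, Revenue=-15]  = 15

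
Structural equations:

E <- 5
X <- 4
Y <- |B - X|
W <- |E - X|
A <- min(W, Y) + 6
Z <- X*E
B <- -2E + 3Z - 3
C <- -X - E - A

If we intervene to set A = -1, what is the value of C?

-8

do(A=-1) replaces the equation A <- min(W, Y) + 6 with the constant A = -1.
C = -X - E - A  [with X=4, E=5, A=-1]  = -8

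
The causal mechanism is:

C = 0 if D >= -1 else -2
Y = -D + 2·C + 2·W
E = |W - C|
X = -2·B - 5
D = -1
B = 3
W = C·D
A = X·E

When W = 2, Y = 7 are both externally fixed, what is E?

2

The joint intervention fixes W = 2, Y = 7, removing each variable's own equation.
C = 0 if D >= -1 else -2  [with D=-1]  = 0
E = |W - C|  [with W=2, C=0]  = 2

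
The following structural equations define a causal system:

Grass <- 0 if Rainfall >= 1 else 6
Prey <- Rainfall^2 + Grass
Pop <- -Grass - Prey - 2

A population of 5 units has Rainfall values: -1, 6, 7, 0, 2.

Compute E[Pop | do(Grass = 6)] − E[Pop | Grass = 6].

Every unit gets Grass=6 under the intervention. Pop values become -15, -50, -63, -14, -18; E[Pop|do(Grass=6)] = -32.
Conditioning on Grass=6 selects the 2 unit(s) with Rainfall ∈ {-1, 0}. Their Pop values: -15, -14. Mean = -14.5.
Difference = -32 − (-14.5) = -17.5.

-17.5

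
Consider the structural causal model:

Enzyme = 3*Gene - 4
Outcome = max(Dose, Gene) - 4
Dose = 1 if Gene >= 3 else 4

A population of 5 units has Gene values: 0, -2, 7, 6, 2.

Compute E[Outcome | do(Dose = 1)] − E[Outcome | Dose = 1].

do(Dose=1) breaks Dose's dependence on Gene. With Dose=1 fixed, Outcome across the units is -3, -3, 3, 2, -2, mean -0.6.
Observing Dose=1 restricts to units where Dose's equation naturally yields 1: Gene ∈ {7, 6}. In that subpopulation Outcome = 3, 2, mean 2.5.
Difference = -0.6 − 2.5 = -3.1.

-3.1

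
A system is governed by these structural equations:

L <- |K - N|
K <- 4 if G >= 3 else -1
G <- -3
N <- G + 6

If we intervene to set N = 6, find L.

The intervention breaks the incoming arrows to N: N <- G + 6 no longer applies, and N = 6.
K = 4 if G >= 3 else -1  [with G=-3]  = -1
L = |K - N|  [with K=-1, N=6]  = 7

7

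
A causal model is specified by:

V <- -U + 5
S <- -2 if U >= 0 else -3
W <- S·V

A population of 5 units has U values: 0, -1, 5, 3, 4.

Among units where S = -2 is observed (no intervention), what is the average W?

-4

Conditioning on S=-2 selects the 4 unit(s) with U ∈ {0, 5, 3, 4}. Their W values: -10, 0, -4, -2. Mean = -4.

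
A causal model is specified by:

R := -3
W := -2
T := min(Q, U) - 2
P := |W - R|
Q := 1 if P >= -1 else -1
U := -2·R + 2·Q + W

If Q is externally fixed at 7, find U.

18

Intervening sets Q = 7 and removes its equation (Q := 1 if P >= -1 else -1).
U = -2·R + 2·Q + W  [with R=-3, Q=7, W=-2]  = 18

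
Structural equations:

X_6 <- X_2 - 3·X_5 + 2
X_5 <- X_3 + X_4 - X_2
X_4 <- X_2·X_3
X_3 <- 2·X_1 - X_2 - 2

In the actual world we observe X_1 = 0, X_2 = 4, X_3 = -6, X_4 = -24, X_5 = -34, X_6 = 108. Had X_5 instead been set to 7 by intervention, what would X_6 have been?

-15

The intervention breaks the incoming arrows to X_5: X_5 <- X_3 + X_4 - X_2 no longer applies, and X_5 = 7.
X_6 = X_2 - 3·X_5 + 2  [with X_2=4, X_5=7]  = -15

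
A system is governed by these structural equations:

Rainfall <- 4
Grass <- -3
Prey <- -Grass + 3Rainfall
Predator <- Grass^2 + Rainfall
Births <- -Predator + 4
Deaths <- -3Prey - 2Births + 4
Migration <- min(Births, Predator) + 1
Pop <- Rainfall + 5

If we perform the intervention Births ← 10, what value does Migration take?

11

Under do(Births=10), the mechanism Births <- -Predator + 4 is discarded; Births is fixed at 10.
Predator = Grass^2 + Rainfall  [with Grass=-3, Rainfall=4]  = 13
Migration = min(Births, Predator) + 1  [with Births=10, Predator=13]  = 11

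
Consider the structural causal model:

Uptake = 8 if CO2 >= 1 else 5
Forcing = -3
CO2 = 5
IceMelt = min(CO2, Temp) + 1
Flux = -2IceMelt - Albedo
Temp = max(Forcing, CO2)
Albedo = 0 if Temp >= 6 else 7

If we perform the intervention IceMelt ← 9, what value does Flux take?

-25

Under do(IceMelt=9), the mechanism IceMelt = min(CO2, Temp) + 1 is discarded; IceMelt is fixed at 9.
Temp = max(Forcing, CO2)  [with Forcing=-3, CO2=5]  = 5
Albedo = 0 if Temp >= 6 else 7  [with Temp=5]  = 7
Flux = -2IceMelt - Albedo  [with IceMelt=9, Albedo=7]  = -25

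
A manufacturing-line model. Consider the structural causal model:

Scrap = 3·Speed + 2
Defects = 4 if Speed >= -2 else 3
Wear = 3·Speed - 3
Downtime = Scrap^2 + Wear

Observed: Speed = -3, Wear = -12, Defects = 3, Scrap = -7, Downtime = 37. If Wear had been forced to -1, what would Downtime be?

48

do(Wear=-1) replaces the equation Wear = 3·Speed - 3 with the constant Wear = -1.
Scrap = 3·Speed + 2  [with Speed=-3]  = -7
Downtime = Scrap^2 + Wear  [with Scrap=-7, Wear=-1]  = 48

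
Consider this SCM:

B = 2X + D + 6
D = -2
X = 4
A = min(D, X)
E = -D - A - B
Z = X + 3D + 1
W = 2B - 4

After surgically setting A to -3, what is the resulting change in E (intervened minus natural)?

do(A=-3) replaces the equation A = min(D, X) with the constant A = -3.
B = 2X + D + 6  [with X=4, D=-2]  = 12
E = -D - A - B  [with D=-2, A=-3, B=12]  = -7
Without intervention: A = min(D, X)  [with D=-2, X=4]  = -2; B = 2X + D + 6  [with X=4, D=-2]  = 12; E = -D - A - B  [with D=-2, A=-2, B=12]  = -8.
Change = -7 − (-8) = 1.

1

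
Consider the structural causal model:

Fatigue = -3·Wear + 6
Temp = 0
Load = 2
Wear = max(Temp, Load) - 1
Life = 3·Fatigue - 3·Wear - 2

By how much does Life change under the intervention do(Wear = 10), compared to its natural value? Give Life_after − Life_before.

-108

do(Wear=10) replaces the equation Wear = max(Temp, Load) - 1 with the constant Wear = 10.
Fatigue = -3·Wear + 6  [with Wear=10]  = -24
Life = 3·Fatigue - 3·Wear - 2  [with Fatigue=-24, Wear=10]  = -104
Without intervention: Wear = max(Temp, Load) - 1  [with Temp=0, Load=2]  = 1; Fatigue = -3·Wear + 6  [with Wear=1]  = 3; Life = 3·Fatigue - 3·Wear - 2  [with Fatigue=3, Wear=1]  = 4.
Change = -104 − 4 = -108.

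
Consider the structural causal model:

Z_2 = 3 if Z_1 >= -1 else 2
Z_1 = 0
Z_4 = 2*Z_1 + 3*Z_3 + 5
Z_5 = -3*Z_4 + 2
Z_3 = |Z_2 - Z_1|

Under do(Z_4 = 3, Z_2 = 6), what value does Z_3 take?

Setting Z_4 = 3, Z_2 = 6 by intervention discards those variables' equations.
Z_3 = |Z_2 - Z_1|  [with Z_2=6, Z_1=0]  = 6

6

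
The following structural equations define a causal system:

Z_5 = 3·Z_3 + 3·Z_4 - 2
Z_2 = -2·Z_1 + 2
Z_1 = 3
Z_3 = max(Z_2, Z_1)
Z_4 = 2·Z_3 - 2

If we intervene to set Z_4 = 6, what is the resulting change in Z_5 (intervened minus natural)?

Intervening sets Z_4 = 6 and removes its equation (Z_4 = 2·Z_3 - 2).
Z_2 = -2·Z_1 + 2  [with Z_1=3]  = -4
Z_3 = max(Z_2, Z_1)  [with Z_2=-4, Z_1=3]  = 3
Z_5 = 3·Z_3 + 3·Z_4 - 2  [with Z_3=3, Z_4=6]  = 25
Without intervention: Z_2 = -2·Z_1 + 2  [with Z_1=3]  = -4; Z_3 = max(Z_2, Z_1)  [with Z_2=-4, Z_1=3]  = 3; Z_4 = 2·Z_3 - 2  [with Z_3=3]  = 4; Z_5 = 3·Z_3 + 3·Z_4 - 2  [with Z_3=3, Z_4=4]  = 19.
Change = 25 − 19 = 6.

6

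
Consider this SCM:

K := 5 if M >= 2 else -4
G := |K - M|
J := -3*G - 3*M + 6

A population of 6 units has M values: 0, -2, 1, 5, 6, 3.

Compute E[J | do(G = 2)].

do(G=2) breaks G's dependence on M. With G=2 fixed, J across the units is 0, 6, -3, -15, -18, -9, mean -6.5.

-6.5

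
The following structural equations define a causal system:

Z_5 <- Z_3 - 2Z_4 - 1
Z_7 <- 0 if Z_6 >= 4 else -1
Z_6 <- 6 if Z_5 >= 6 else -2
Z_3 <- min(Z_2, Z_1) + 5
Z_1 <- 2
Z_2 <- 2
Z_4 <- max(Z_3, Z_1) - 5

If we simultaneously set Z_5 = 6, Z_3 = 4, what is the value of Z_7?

The joint intervention fixes Z_5 = 6, Z_3 = 4, removing each variable's own equation.
Z_6 = 6 if Z_5 >= 6 else -2  [with Z_5=6]  = 6
Z_7 = 0 if Z_6 >= 4 else -1  [with Z_6=6]  = 0

0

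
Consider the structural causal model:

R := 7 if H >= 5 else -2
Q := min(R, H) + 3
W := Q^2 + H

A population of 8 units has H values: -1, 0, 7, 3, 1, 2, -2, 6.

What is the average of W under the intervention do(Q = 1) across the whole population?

3

The intervention sets Q=1 in all 8 units regardless of H. Recomputing W per unit gives 0, 1, 8, 4, 2, 3, -1, 7; average 3.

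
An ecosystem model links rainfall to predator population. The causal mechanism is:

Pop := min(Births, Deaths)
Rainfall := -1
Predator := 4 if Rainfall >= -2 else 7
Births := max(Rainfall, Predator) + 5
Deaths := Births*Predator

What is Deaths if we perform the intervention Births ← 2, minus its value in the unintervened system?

-28

The intervention breaks the incoming arrows to Births: Births := max(Rainfall, Predator) + 5 no longer applies, and Births = 2.
Predator = 4 if Rainfall >= -2 else 7  [with Rainfall=-1]  = 4
Deaths = Births*Predator  [with Births=2, Predator=4]  = 8
Without intervention: Predator = 4 if Rainfall >= -2 else 7  [with Rainfall=-1]  = 4; Births = max(Rainfall, Predator) + 5  [with Rainfall=-1, Predator=4]  = 9; Deaths = Births*Predator  [with Births=9, Predator=4]  = 36.
Change = 8 − 36 = -28.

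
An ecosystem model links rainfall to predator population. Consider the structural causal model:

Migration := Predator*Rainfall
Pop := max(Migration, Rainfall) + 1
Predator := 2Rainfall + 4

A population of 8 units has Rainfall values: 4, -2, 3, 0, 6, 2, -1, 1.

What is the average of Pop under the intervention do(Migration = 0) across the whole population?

Under do(Migration=0), Migration's equation is replaced by Migration=0 for every unit. Per-unit Pop: 5, 1, 4, 1, 7, 3, 1, 2. Mean = 3.

3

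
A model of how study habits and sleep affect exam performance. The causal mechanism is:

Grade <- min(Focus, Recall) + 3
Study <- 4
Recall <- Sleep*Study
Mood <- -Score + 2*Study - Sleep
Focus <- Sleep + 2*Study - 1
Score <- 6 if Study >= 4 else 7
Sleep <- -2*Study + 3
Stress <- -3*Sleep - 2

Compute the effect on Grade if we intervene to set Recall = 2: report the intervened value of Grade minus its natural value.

22

do(Recall=2) replaces the equation Recall <- Sleep*Study with the constant Recall = 2.
Sleep = -2*Study + 3  [with Study=4]  = -5
Focus = Sleep + 2*Study - 1  [with Sleep=-5, Study=4]  = 2
Grade = min(Focus, Recall) + 3  [with Focus=2, Recall=2]  = 5
Without intervention: Sleep = -2*Study + 3  [with Study=4]  = -5; Focus = Sleep + 2*Study - 1  [with Sleep=-5, Study=4]  = 2; Recall = Sleep*Study  [with Sleep=-5, Study=4]  = -20; Grade = min(Focus, Recall) + 3  [with Focus=2, Recall=-20]  = -17.
Change = 5 − (-17) = 22.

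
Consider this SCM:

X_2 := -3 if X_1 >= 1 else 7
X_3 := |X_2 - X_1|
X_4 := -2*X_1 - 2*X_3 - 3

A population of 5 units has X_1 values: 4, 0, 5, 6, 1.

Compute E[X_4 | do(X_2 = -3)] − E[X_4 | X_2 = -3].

3.2

Under do(X_2=-3), X_2's equation is replaced by X_2=-3 for every unit. Per-unit X_4: -25, -9, -29, -33, -13. Mean = -21.8.
Observing X_2=-3 restricts to units where X_2's equation naturally yields -3: X_1 ∈ {4, 5, 6, 1}. In that subpopulation X_4 = -25, -29, -33, -13, mean -25.
Difference = -21.8 − (-25) = 3.2.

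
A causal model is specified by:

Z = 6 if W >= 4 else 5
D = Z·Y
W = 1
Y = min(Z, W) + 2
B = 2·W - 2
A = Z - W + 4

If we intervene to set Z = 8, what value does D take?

Under do(Z=8), the mechanism Z = 6 if W >= 4 else 5 is discarded; Z is fixed at 8.
Y = min(Z, W) + 2  [with Z=8, W=1]  = 3
D = Z·Y  [with Z=8, Y=3]  = 24

24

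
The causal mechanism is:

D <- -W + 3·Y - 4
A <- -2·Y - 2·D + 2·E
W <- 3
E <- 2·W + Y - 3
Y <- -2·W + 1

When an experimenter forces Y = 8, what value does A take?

do(Y=8) replaces the equation Y <- -2·W + 1 with the constant Y = 8.
D = -W + 3·Y - 4  [with W=3, Y=8]  = 17
E = 2·W + Y - 3  [with W=3, Y=8]  = 11
A = -2·Y - 2·D + 2·E  [with Y=8, D=17, E=11]  = -28

-28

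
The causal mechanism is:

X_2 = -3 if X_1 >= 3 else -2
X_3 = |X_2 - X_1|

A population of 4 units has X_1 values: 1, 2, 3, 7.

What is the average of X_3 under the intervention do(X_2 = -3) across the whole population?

6.25

Under do(X_2=-3), X_2's equation is replaced by X_2=-3 for every unit. Per-unit X_3: 4, 5, 6, 10. Mean = 6.25.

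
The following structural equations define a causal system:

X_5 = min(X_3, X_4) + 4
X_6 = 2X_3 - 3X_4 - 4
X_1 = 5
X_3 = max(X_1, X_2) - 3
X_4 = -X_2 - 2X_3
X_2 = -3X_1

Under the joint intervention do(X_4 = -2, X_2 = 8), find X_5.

2

The joint intervention fixes X_4 = -2, X_2 = 8, removing each variable's own equation.
X_3 = max(X_1, X_2) - 3  [with X_1=5, X_2=8]  = 5
X_5 = min(X_3, X_4) + 4  [with X_3=5, X_4=-2]  = 2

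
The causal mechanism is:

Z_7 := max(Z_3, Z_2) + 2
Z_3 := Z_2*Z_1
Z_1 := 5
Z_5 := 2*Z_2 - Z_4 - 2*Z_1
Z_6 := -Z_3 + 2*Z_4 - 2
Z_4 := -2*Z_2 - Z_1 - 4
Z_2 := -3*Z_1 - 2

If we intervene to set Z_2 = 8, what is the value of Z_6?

Under do(Z_2=8), the mechanism Z_2 := -3*Z_1 - 2 is discarded; Z_2 is fixed at 8.
Z_3 = Z_2*Z_1  [with Z_2=8, Z_1=5]  = 40
Z_4 = -2*Z_2 - Z_1 - 4  [with Z_2=8, Z_1=5]  = -25
Z_6 = -Z_3 + 2*Z_4 - 2  [with Z_3=40, Z_4=-25]  = -92

-92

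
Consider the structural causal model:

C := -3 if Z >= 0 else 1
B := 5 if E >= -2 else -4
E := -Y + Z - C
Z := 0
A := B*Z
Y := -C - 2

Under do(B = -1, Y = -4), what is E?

Under do(B = -1, Y = -4), each intervened variable's structural equation is replaced by its fixed value.
C = -3 if Z >= 0 else 1  [with Z=0]  = -3
E = -Y + Z - C  [with Y=-4, Z=0, C=-3]  = 7

7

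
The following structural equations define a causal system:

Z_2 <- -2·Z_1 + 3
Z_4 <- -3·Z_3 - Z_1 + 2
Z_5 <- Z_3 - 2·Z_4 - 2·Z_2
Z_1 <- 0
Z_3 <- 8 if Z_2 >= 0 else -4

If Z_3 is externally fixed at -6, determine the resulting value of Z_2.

3

Under do(Z_3=-6), the mechanism Z_3 <- 8 if Z_2 >= 0 else -4 is discarded; Z_3 is fixed at -6.
Since Z_2 is not a descendant of the intervened variable, it is unaffected.
Z_2 = -2·Z_1 + 3  [with Z_1=0]  = 3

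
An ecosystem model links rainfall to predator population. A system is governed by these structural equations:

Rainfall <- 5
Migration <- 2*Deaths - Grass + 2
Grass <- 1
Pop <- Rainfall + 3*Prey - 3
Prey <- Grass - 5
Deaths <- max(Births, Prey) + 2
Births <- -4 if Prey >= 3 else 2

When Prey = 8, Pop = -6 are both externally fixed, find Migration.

21

Under do(Prey = 8, Pop = -6), each intervened variable's structural equation is replaced by its fixed value.
Births = -4 if Prey >= 3 else 2  [with Prey=8]  = -4
Deaths = max(Births, Prey) + 2  [with Births=-4, Prey=8]  = 10
Migration = 2*Deaths - Grass + 2  [with Deaths=10, Grass=1]  = 21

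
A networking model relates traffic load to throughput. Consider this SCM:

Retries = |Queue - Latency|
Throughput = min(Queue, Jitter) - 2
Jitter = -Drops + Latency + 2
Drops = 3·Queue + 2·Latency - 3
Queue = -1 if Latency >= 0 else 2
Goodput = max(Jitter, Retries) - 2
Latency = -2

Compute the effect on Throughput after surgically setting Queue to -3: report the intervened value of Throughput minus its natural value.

-4

Under do(Queue=-3), the mechanism Queue = -1 if Latency >= 0 else 2 is discarded; Queue is fixed at -3.
Drops = 3·Queue + 2·Latency - 3  [with Queue=-3, Latency=-2]  = -16
Jitter = -Drops + Latency + 2  [with Drops=-16, Latency=-2]  = 16
Throughput = min(Queue, Jitter) - 2  [with Queue=-3, Jitter=16]  = -5
Without intervention: Queue = -1 if Latency >= 0 else 2  [with Latency=-2]  = 2; Drops = 3·Queue + 2·Latency - 3  [with Queue=2, Latency=-2]  = -1; Jitter = -Drops + Latency + 2  [with Drops=-1, Latency=-2]  = 1; Throughput = min(Queue, Jitter) - 2  [with Queue=2, Jitter=1]  = -1.
Change = -5 − (-1) = -4.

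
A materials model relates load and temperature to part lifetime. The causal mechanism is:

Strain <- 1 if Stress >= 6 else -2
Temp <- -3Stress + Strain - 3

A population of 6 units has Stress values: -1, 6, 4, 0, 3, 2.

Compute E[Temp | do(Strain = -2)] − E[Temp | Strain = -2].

The intervention sets Strain=-2 in all 6 units regardless of Stress. Recomputing Temp per unit gives -2, -23, -17, -5, -14, -11; average -12.
E[Temp|Strain=-2] averages over only the 5 units with Strain=-2 (Stress = -1, 4, 0, 3, 2): Temp = -2, -17, -5, -14, -11, mean -9.8.
Difference = -12 − (-9.8) = -2.2.

-2.2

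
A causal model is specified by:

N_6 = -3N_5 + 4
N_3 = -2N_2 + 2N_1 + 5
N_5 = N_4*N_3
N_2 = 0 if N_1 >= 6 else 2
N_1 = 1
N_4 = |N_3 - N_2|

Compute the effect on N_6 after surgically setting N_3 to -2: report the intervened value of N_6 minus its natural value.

33

The intervention breaks the incoming arrows to N_3: N_3 = -2N_2 + 2N_1 + 5 no longer applies, and N_3 = -2.
N_2 = 0 if N_1 >= 6 else 2  [with N_1=1]  = 2
N_4 = |N_3 - N_2|  [with N_3=-2, N_2=2]  = 4
N_5 = N_4*N_3  [with N_4=4, N_3=-2]  = -8
N_6 = -3N_5 + 4  [with N_5=-8]  = 28
Without intervention: N_2 = 0 if N_1 >= 6 else 2  [with N_1=1]  = 2; N_3 = -2N_2 + 2N_1 + 5  [with N_2=2, N_1=1]  = 3; N_4 = |N_3 - N_2|  [with N_3=3, N_2=2]  = 1; N_5 = N_4*N_3  [with N_4=1, N_3=3]  = 3; N_6 = -3N_5 + 4  [with N_5=3]  = -5.
Change = 28 − (-5) = 33.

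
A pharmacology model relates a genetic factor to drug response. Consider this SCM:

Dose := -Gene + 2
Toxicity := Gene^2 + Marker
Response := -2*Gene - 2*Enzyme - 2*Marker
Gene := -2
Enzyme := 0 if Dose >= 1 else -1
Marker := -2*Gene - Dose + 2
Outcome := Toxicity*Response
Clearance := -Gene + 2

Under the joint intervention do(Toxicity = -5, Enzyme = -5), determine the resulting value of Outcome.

Setting Toxicity = -5, Enzyme = -5 by intervention discards those variables' equations.
Dose = -Gene + 2  [with Gene=-2]  = 4
Marker = -2*Gene - Dose + 2  [with Gene=-2, Dose=4]  = 2
Response = -2*Gene - 2*Enzyme - 2*Marker  [with Gene=-2, Enzyme=-5, Marker=2]  = 10
Outcome = Toxicity*Response  [with Toxicity=-5, Response=10]  = -50

-50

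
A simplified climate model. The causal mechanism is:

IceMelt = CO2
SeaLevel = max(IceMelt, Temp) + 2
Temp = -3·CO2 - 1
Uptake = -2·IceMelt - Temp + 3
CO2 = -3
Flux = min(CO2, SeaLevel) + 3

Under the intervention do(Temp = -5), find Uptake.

Under do(Temp=-5), the mechanism Temp = -3·CO2 - 1 is discarded; Temp is fixed at -5.
IceMelt = CO2  [with CO2=-3]  = -3
Uptake = -2·IceMelt - Temp + 3  [with IceMelt=-3, Temp=-5]  = 14

14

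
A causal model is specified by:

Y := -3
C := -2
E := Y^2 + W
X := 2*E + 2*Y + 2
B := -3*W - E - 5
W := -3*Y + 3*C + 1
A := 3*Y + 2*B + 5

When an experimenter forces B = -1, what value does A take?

The intervention breaks the incoming arrows to B: B := -3*W - E - 5 no longer applies, and B = -1.
A = 3*Y + 2*B + 5  [with Y=-3, B=-1]  = -6

-6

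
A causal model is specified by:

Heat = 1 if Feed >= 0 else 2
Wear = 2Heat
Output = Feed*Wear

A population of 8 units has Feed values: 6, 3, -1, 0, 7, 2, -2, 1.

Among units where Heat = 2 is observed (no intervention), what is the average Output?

Conditioning on Heat=2 selects the 2 unit(s) with Feed ∈ {-1, -2}. Their Output values: -4, -8. Mean = -6.

-6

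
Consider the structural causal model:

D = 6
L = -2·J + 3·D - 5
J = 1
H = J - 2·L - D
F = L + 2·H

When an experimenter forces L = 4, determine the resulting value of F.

-22

do(L=4) replaces the equation L = -2·J + 3·D - 5 with the constant L = 4.
H = J - 2·L - D  [with J=1, L=4, D=6]  = -13
F = L + 2·H  [with L=4, H=-13]  = -22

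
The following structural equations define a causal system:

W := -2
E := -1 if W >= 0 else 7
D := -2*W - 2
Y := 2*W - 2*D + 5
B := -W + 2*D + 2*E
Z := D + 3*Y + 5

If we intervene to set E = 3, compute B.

12

do(E=3) replaces the equation E := -1 if W >= 0 else 7 with the constant E = 3.
D = -2*W - 2  [with W=-2]  = 2
B = -W + 2*D + 2*E  [with W=-2, D=2, E=3]  = 12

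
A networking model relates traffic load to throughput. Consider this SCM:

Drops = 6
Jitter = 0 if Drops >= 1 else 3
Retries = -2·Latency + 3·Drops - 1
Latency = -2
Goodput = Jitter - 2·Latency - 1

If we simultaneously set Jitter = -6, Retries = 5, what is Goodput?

The joint intervention fixes Jitter = -6, Retries = 5, removing each variable's own equation.
Goodput = Jitter - 2·Latency - 1  [with Jitter=-6, Latency=-2]  = -3

-3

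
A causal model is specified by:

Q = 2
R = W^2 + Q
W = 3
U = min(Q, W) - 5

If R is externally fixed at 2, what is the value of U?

Under do(R=2), the mechanism R = W^2 + Q is discarded; R is fixed at 2.
Since U is not a descendant of the intervened variable, it is unaffected.
U = min(Q, W) - 5  [with Q=2, W=3]  = -3

-3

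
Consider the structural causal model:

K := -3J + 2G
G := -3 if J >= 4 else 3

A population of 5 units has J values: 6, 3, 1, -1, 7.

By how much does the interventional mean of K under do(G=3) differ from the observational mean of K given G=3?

-6.6

Every unit gets G=3 under the intervention. K values become -12, -3, 3, 9, -15; E[K|do(G=3)] = -3.6.
Observing G=3 restricts to units where G's equation naturally yields 3: J ∈ {3, 1, -1}. In that subpopulation K = -3, 3, 9, mean 3.
Difference = -3.6 − 3 = -6.6.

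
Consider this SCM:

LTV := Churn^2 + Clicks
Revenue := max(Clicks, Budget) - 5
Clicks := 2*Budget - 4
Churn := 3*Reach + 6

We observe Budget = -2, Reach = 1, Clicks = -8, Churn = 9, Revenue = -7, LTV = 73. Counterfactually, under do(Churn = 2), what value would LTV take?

-4

Under do(Churn=2), the mechanism Churn := 3*Reach + 6 is discarded; Churn is fixed at 2.
Clicks = 2*Budget - 4  [with Budget=-2]  = -8
LTV = Churn^2 + Clicks  [with Churn=2, Clicks=-8]  = -4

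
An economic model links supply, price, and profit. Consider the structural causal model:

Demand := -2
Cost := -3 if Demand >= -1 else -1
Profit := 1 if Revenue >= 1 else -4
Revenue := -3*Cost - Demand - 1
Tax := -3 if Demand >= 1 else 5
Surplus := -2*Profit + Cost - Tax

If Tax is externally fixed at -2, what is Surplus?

-1

Under do(Tax=-2), the mechanism Tax := -3 if Demand >= 1 else 5 is discarded; Tax is fixed at -2.
Cost = -3 if Demand >= -1 else -1  [with Demand=-2]  = -1
Revenue = -3*Cost - Demand - 1  [with Cost=-1, Demand=-2]  = 4
Profit = 1 if Revenue >= 1 else -4  [with Revenue=4]  = 1
Surplus = -2*Profit + Cost - Tax  [with Profit=1, Cost=-1, Tax=-2]  = -1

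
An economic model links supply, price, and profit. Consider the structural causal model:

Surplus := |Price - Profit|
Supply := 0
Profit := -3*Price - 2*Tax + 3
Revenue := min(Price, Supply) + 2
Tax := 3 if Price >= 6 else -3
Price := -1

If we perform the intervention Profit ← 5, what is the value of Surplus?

The intervention breaks the incoming arrows to Profit: Profit := -3*Price - 2*Tax + 3 no longer applies, and Profit = 5.
Surplus = |Price - Profit|  [with Price=-1, Profit=5]  = 6

6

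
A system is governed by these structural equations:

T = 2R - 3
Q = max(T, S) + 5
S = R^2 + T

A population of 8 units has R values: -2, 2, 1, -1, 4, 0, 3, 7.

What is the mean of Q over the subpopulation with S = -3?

2

E[Q|S=-3] averages over only the 2 units with S=-3 (R = -2, 0): Q = 2, 2, mean 2.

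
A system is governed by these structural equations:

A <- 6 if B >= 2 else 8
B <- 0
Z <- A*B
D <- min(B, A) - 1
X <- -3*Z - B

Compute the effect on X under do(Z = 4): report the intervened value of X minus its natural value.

Intervening sets Z = 4 and removes its equation (Z <- A*B).
X = -3*Z - B  [with Z=4, B=0]  = -12
Without intervention: A = 6 if B >= 2 else 8  [with B=0]  = 8; Z = A*B  [with A=8, B=0]  = 0; X = -3*Z - B  [with Z=0, B=0]  = 0.
Change = -12 − 0 = -12.

-12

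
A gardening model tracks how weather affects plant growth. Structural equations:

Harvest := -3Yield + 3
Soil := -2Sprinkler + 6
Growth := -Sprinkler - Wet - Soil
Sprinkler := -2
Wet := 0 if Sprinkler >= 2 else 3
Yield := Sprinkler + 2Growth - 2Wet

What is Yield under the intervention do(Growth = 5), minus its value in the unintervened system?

Intervening sets Growth = 5 and removes its equation (Growth := -Sprinkler - Wet - Soil).
Wet = 0 if Sprinkler >= 2 else 3  [with Sprinkler=-2]  = 3
Yield = Sprinkler + 2Growth - 2Wet  [with Sprinkler=-2, Growth=5, Wet=3]  = 2
Without intervention: Soil = -2Sprinkler + 6  [with Sprinkler=-2]  = 10; Wet = 0 if Sprinkler >= 2 else 3  [with Sprinkler=-2]  = 3; Growth = -Sprinkler - Wet - Soil  [with Sprinkler=-2, Wet=3, Soil=10]  = -11; Yield = Sprinkler + 2Growth - 2Wet  [with Sprinkler=-2, Growth=-11, Wet=3]  = -30.
Change = 2 − (-30) = 32.

32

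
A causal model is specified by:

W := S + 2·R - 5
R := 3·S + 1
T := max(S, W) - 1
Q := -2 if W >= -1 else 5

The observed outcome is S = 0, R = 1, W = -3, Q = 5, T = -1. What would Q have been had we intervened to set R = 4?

-2

Under do(R=4), the mechanism R := 3·S + 1 is discarded; R is fixed at 4.
W = S + 2·R - 5  [with S=0, R=4]  = 3
Q = -2 if W >= -1 else 5  [with W=3]  = -2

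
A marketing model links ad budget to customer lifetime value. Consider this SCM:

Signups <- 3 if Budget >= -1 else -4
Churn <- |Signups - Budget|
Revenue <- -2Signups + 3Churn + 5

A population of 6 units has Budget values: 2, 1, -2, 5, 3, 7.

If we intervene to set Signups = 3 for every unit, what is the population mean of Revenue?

6

Under do(Signups=3), Signups's equation is replaced by Signups=3 for every unit. Per-unit Revenue: 2, 5, 14, 5, -1, 11. Mean = 6.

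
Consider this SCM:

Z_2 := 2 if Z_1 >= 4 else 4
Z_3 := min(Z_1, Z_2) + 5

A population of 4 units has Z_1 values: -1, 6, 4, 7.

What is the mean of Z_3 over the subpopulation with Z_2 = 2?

7

Observing Z_2=2 restricts to units where Z_2's equation naturally yields 2: Z_1 ∈ {6, 4, 7}. In that subpopulation Z_3 = 7, 7, 7, mean 7.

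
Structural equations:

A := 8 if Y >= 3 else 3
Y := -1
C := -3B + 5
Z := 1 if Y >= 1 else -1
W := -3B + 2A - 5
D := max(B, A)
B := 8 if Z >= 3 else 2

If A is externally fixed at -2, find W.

do(A=-2) replaces the equation A := 8 if Y >= 3 else 3 with the constant A = -2.
Z = 1 if Y >= 1 else -1  [with Y=-1]  = -1
B = 8 if Z >= 3 else 2  [with Z=-1]  = 2
W = -3B + 2A - 5  [with B=2, A=-2]  = -15

-15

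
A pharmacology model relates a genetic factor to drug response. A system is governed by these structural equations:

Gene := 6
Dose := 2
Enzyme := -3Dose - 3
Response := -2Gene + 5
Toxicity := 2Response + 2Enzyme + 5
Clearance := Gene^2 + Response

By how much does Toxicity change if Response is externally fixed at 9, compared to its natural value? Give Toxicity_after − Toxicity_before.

Intervening sets Response = 9 and removes its equation (Response := -2Gene + 5).
Enzyme = -3Dose - 3  [with Dose=2]  = -9
Toxicity = 2Response + 2Enzyme + 5  [with Response=9, Enzyme=-9]  = 5
Without intervention: Enzyme = -3Dose - 3  [with Dose=2]  = -9; Response = -2Gene + 5  [with Gene=6]  = -7; Toxicity = 2Response + 2Enzyme + 5  [with Response=-7, Enzyme=-9]  = -27.
Change = 5 − (-27) = 32.

32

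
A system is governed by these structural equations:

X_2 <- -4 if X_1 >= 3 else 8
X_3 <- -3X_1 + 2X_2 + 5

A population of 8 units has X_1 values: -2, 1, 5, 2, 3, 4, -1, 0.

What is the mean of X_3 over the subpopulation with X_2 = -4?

-15

Conditioning on X_2=-4 selects the 3 unit(s) with X_1 ∈ {5, 3, 4}. Their X_3 values: -18, -12, -15. Mean = -15.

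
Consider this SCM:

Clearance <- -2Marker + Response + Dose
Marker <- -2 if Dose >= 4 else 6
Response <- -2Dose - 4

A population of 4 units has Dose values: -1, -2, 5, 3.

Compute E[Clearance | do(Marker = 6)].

The intervention sets Marker=6 in all 4 units regardless of Dose. Recomputing Clearance per unit gives -15, -14, -21, -19; average -17.25.

-17.25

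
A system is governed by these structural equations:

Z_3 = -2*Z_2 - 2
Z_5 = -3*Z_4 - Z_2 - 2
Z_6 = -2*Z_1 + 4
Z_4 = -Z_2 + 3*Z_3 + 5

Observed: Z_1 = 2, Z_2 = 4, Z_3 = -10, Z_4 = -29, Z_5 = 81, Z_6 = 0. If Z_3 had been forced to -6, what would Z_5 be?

45

do(Z_3=-6) replaces the equation Z_3 = -2*Z_2 - 2 with the constant Z_3 = -6.
Z_4 = -Z_2 + 3*Z_3 + 5  [with Z_2=4, Z_3=-6]  = -17
Z_5 = -3*Z_4 - Z_2 - 2  [with Z_4=-17, Z_2=4]  = 45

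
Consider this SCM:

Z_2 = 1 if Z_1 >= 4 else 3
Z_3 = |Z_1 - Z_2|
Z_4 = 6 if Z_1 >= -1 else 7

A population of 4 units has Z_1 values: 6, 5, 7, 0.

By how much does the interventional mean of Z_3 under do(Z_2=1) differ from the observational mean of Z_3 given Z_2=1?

-1

The intervention sets Z_2=1 in all 4 units regardless of Z_1. Recomputing Z_3 per unit gives 5, 4, 6, 1; average 4.
E[Z_3|Z_2=1] averages over only the 3 units with Z_2=1 (Z_1 = 6, 5, 7): Z_3 = 5, 4, 6, mean 5.
Difference = 4 − 5 = -1.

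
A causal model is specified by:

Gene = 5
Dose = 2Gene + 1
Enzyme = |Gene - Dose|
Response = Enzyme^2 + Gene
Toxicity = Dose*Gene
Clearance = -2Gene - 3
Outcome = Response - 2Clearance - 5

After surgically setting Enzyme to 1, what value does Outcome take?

27

The intervention breaks the incoming arrows to Enzyme: Enzyme = |Gene - Dose| no longer applies, and Enzyme = 1.
Response = Enzyme^2 + Gene  [with Enzyme=1, Gene=5]  = 6
Clearance = -2Gene - 3  [with Gene=5]  = -13
Outcome = Response - 2Clearance - 5  [with Response=6, Clearance=-13]  = 27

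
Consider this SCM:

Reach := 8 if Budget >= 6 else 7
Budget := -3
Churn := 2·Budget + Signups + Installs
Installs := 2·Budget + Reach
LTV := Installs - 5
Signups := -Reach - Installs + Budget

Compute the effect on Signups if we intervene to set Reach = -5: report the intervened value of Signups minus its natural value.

Under do(Reach=-5), the mechanism Reach := 8 if Budget >= 6 else 7 is discarded; Reach is fixed at -5.
Installs = 2·Budget + Reach  [with Budget=-3, Reach=-5]  = -11
Signups = -Reach - Installs + Budget  [with Reach=-5, Installs=-11, Budget=-3]  = 13
Without intervention: Reach = 8 if Budget >= 6 else 7  [with Budget=-3]  = 7; Installs = 2·Budget + Reach  [with Budget=-3, Reach=7]  = 1; Signups = -Reach - Installs + Budget  [with Reach=7, Installs=1, Budget=-3]  = -11.
Change = 13 − (-11) = 24.

24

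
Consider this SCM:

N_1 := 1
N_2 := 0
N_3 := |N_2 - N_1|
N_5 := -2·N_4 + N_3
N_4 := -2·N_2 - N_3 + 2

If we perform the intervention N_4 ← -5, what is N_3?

Under do(N_4=-5), the mechanism N_4 := -2·N_2 - N_3 + 2 is discarded; N_4 is fixed at -5.
Since N_3 is not a descendant of the intervened variable, it is unaffected.
N_3 = |N_2 - N_1|  [with N_2=0, N_1=1]  = 1

1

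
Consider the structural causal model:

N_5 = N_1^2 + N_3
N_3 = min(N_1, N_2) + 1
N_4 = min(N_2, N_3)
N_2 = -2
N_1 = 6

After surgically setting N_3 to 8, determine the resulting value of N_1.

Under do(N_3=8), the mechanism N_3 = min(N_1, N_2) + 1 is discarded; N_3 is fixed at 8.
N_1 is not downstream of the intervention, so its value is determined by the original equations.

6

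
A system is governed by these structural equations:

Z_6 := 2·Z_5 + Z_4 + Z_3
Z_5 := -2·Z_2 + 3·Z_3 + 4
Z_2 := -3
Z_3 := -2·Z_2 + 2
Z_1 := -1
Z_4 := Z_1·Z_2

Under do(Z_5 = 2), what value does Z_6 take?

The intervention breaks the incoming arrows to Z_5: Z_5 := -2·Z_2 + 3·Z_3 + 4 no longer applies, and Z_5 = 2.
Z_3 = -2·Z_2 + 2  [with Z_2=-3]  = 8
Z_4 = Z_1·Z_2  [with Z_1=-1, Z_2=-3]  = 3
Z_6 = 2·Z_5 + Z_4 + Z_3  [with Z_5=2, Z_4=3, Z_3=8]  = 15

15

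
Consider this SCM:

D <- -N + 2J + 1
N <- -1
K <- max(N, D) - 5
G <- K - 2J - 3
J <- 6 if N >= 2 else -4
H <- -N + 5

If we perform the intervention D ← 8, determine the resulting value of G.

do(D=8) replaces the equation D <- -N + 2J + 1 with the constant D = 8.
J = 6 if N >= 2 else -4  [with N=-1]  = -4
K = max(N, D) - 5  [with N=-1, D=8]  = 3
G = K - 2J - 3  [with K=3, J=-4]  = 8

8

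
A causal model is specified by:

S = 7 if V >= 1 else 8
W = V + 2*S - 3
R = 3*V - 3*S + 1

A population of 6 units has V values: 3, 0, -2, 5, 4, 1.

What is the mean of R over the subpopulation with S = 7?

E[R|S=7] averages over only the 4 units with S=7 (V = 3, 5, 4, 1): R = -11, -5, -8, -17, mean -10.25.

-10.25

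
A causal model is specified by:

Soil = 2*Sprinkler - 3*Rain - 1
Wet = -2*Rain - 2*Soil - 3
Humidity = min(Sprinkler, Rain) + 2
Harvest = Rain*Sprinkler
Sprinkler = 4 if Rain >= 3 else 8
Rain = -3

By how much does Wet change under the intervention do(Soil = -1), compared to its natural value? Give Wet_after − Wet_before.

The intervention breaks the incoming arrows to Soil: Soil = 2*Sprinkler - 3*Rain - 1 no longer applies, and Soil = -1.
Wet = -2*Rain - 2*Soil - 3  [with Rain=-3, Soil=-1]  = 5
Without intervention: Sprinkler = 4 if Rain >= 3 else 8  [with Rain=-3]  = 8; Soil = 2*Sprinkler - 3*Rain - 1  [with Sprinkler=8, Rain=-3]  = 24; Wet = -2*Rain - 2*Soil - 3  [with Rain=-3, Soil=24]  = -45.
Change = 5 − (-45) = 50.

50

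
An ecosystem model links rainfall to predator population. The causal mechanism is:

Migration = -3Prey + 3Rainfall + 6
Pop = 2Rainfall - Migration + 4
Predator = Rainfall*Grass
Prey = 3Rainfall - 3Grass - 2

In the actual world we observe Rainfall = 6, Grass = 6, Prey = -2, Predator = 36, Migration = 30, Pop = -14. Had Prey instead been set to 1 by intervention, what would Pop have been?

The intervention breaks the incoming arrows to Prey: Prey = 3Rainfall - 3Grass - 2 no longer applies, and Prey = 1.
Migration = -3Prey + 3Rainfall + 6  [with Prey=1, Rainfall=6]  = 21
Pop = 2Rainfall - Migration + 4  [with Rainfall=6, Migration=21]  = -5

-5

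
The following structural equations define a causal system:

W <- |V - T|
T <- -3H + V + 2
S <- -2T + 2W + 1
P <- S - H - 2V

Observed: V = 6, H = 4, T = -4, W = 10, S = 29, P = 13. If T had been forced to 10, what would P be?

-27

The intervention breaks the incoming arrows to T: T <- -3H + V + 2 no longer applies, and T = 10.
W = |V - T|  [with V=6, T=10]  = 4
S = -2T + 2W + 1  [with T=10, W=4]  = -11
P = S - H - 2V  [with S=-11, H=4, V=6]  = -27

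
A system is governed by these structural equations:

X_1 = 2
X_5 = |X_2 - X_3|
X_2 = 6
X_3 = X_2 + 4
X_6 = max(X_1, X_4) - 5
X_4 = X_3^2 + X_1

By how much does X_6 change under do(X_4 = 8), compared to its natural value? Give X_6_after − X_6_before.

-94

Under do(X_4=8), the mechanism X_4 = X_3^2 + X_1 is discarded; X_4 is fixed at 8.
X_6 = max(X_1, X_4) - 5  [with X_1=2, X_4=8]  = 3
Without intervention: X_3 = X_2 + 4  [with X_2=6]  = 10; X_4 = X_3^2 + X_1  [with X_3=10, X_1=2]  = 102; X_6 = max(X_1, X_4) - 5  [with X_1=2, X_4=102]  = 97.
Change = 3 − 97 = -94.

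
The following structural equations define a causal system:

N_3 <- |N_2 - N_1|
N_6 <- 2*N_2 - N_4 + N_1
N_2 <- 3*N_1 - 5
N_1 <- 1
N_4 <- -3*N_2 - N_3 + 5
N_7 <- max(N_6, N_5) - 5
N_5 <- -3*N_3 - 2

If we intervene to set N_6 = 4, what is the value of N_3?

3

do(N_6=4) replaces the equation N_6 <- 2*N_2 - N_4 + N_1 with the constant N_6 = 4.
N_3 is not downstream of the intervention, so its value is determined by the original equations.
N_2 = 3*N_1 - 5  [with N_1=1]  = -2
N_3 = |N_2 - N_1|  [with N_2=-2, N_1=1]  = 3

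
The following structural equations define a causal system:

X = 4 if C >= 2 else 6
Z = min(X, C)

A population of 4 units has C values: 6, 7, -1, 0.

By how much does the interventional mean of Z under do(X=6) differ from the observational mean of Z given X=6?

The intervention sets X=6 in all 4 units regardless of C. Recomputing Z per unit gives 6, 6, -1, 0; average 2.75.
Conditioning on X=6 selects the 2 unit(s) with C ∈ {-1, 0}. Their Z values: -1, 0. Mean = -0.5.
Difference = 2.75 − (-0.5) = 3.25.

3.25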